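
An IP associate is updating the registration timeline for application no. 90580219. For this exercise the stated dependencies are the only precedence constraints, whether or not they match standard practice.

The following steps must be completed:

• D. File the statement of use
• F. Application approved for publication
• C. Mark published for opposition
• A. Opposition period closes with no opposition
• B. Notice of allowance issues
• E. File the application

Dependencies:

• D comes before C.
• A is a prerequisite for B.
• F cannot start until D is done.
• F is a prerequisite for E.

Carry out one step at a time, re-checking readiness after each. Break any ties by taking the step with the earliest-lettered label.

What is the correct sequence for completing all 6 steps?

Nothing is required for A and D. A has the earlier label → A first.
B now also ready, so the ready set is {B, D}; B has the earlier label → B.
That leaves D as the only ready step → D.
Ready: C and F. C has the earlier label → C.
F needed D, now all done → F.
E is the only step now ready → E.

A, B, D, C, F, E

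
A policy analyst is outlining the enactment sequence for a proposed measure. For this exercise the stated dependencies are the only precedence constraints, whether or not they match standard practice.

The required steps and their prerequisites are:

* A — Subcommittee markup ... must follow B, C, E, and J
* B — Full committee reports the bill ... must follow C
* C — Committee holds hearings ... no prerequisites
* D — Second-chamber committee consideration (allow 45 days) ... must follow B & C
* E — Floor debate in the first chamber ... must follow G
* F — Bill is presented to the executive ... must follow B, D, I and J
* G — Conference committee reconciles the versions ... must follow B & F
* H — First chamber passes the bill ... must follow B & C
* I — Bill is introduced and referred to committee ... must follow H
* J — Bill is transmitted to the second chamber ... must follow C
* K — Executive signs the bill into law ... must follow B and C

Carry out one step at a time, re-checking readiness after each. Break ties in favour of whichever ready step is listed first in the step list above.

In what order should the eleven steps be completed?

C has no prerequisites → C first.
Now B and J have their prerequisites met. B is listed earlier, so B next.
D, H and K now also ready, so the ready set is {D, H, J, K}; D is listed earlier → D.
Now H, J and K have their prerequisites met. H is listed earlier, so H next.
Now I, J and K have their prerequisites met. I is listed earlier, so I next.
Now J and K have their prerequisites met. J is listed earlier, so J next.
Now F and K have their prerequisites met. F is listed earlier, so F next.
G now also ready, so the ready set is {G, K}; G is listed earlier → G.
Now E and K have their prerequisites met. E is listed earlier, so E next.
A and K are both available; A is listed earlier → A.
K needed B and C, now all done → K.

C, B, D, H, I, J, F, G, E, A, K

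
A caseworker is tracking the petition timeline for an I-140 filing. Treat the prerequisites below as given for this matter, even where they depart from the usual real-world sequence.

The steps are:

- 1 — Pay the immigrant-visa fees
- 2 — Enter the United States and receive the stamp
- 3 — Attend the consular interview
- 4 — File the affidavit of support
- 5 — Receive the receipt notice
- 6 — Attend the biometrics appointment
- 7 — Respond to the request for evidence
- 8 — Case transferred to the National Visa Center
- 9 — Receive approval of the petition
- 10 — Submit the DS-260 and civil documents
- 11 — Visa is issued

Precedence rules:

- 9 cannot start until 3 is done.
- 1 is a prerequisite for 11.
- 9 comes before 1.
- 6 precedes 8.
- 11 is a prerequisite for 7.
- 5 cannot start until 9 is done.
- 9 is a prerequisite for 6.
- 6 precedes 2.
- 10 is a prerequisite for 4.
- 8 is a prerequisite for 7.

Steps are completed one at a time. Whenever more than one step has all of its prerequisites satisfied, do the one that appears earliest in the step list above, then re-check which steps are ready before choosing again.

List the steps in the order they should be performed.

3, 9, 1, 5, 6, 2, 8, 10, 4, 11, 7

Nothing is required for 3 and 10. 3 is listed earlier → 3 first.
Ready: 9 and 10. 9 is listed earlier → 9.
1, 5 and 6 now also ready, so the ready set is {1, 5, 6, 10}; 1 is listed earlier → 1.
11 now also ready, so the ready set is {5, 6, 10, 11}; 5 is listed earlier → 5.
Now 6, 10 and 11 have their prerequisites met. 6 is listed earlier, so 6 next.
2 and 8 now also ready, so the ready set is {2, 8, 10, 11}; 2 is listed earlier → 2.
8, 10 and 11 are all available; 8 is listed earlier → 8.
Ready: 10 and 11. 10 is listed earlier → 10.
4 now also ready, so the ready set is {4, 11}; 4 is listed earlier → 4.
That leaves 11 as the only ready step → 11.
7 is the only step now ready → 7.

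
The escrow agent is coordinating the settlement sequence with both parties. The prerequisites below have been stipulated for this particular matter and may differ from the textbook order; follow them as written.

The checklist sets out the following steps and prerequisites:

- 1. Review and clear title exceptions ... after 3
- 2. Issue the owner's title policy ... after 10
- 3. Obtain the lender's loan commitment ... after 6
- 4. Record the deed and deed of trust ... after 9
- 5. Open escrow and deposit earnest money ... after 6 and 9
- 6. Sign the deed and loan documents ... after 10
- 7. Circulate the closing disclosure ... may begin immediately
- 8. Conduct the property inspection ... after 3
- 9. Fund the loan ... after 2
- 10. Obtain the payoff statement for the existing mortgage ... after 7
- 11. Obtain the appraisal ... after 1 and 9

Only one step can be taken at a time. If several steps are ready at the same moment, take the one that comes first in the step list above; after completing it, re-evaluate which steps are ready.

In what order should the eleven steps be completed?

7 → 10 → 2 → 6 → 3 → 1 → 8 → 9 → 4 → 5 → 11

7 has no prerequisites → 7 first.
That leaves 10 as the only ready step → 10.
Ready: 2 and 6. 2 is listed earlier → 2.
9 now also ready, so the ready set is {6, 9}; 6 is listed earlier → 6.
Now 3 and 9 have their prerequisites met. 3 is listed earlier, so 3 next.
1 and 8 now also ready, so the ready set is {1, 8, 9}; 1 is listed earlier → 1.
8 and 9 are both available; 8 is listed earlier → 8.
Next only 9 has its prerequisites met → 9.
4, 5 and 11 are all available; 4 is listed earlier → 4.
Now 5 and 11 have their prerequisites met. 5 is listed earlier, so 5 next.
11 is the only step now ready → 11.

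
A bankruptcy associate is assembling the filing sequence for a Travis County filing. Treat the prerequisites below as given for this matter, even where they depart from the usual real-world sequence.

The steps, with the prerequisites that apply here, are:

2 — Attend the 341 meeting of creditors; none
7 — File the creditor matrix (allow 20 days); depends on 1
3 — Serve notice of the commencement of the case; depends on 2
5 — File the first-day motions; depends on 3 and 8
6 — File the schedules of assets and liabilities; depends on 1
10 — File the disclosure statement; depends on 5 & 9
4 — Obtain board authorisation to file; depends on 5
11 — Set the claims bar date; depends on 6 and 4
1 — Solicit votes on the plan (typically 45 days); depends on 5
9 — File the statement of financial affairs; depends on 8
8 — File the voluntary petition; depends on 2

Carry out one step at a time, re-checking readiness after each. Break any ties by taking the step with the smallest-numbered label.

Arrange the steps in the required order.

2 is the only step with nothing outstanding, so it goes first.
Now 3 and 8 have their prerequisites met. 3 has the earlier label, so 3 next.
8 needed 2, now all done → 8.
Now 5 and 9 have their prerequisites met. 5 has the earlier label, so 5 next.
1 and 4 now also ready, so the ready set is {1, 4, 9}; 1 has the earlier label → 1.
6 and 7 now also ready, so the ready set is {4, 6, 7, 9}; 4 has the earlier label → 4.
6, 7 and 9 are all available; 6 has the earlier label → 6.
7, 9 and 11 are all available; 7 has the earlier label → 7.
Ready: 9 and 11. 9 has the earlier label → 9.
10 now also ready, so the ready set is {10, 11}; 10 has the earlier label → 10.
Next only 11 has its prerequisites met → 11.

2, 3, 8, 5, 1, 4, 6, 7, 9, 10, 11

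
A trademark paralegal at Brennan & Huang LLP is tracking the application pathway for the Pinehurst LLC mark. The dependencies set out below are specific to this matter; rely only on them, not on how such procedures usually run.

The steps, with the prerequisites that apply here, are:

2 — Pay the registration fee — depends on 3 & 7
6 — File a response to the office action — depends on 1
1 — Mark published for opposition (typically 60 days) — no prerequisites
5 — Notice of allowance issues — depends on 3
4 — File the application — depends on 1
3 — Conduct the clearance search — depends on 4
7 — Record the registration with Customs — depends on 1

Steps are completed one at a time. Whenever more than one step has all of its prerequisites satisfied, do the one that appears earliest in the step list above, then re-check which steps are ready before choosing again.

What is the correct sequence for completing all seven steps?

1 is the only step with nothing outstanding, so it goes first.
Now 6, 4 and 7 have their prerequisites met. 6 is listed earlier, so 6 next.
Now 4 and 7 have their prerequisites met. 4 is listed earlier, so 4 next.
3 now also ready, so the ready set is {3, 7}; 3 is listed earlier → 3.
5 and 7 are both available; 5 is listed earlier → 5.
7 needed 1, now all done → 7.
That leaves 2 as the only ready step → 2.

1 6 4 3 5 7 2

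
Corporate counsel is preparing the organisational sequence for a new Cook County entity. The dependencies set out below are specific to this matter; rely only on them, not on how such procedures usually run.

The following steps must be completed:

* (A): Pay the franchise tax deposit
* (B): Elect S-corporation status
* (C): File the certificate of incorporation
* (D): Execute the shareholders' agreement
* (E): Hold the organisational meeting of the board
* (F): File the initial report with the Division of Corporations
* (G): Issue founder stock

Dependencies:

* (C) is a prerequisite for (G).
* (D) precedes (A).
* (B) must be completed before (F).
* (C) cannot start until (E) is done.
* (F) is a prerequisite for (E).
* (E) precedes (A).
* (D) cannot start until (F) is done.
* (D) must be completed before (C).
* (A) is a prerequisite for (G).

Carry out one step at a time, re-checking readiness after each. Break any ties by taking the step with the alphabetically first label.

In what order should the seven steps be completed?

(B) → (F) → (D) → (E) → (A) → (C) → (G)

(B) is the only step with nothing outstanding, so it goes first.
That leaves (F) as the only ready step → (F).
Ready: (D) and (E). (D) has the earlier label → (D).
Next only (E) has its prerequisites met → (E).
Now (A) and (C) have their prerequisites met. (A) has the earlier label, so (A) next.
That leaves (C) as the only ready step → (C).
(G) needed (A) and (C), now all done → (G).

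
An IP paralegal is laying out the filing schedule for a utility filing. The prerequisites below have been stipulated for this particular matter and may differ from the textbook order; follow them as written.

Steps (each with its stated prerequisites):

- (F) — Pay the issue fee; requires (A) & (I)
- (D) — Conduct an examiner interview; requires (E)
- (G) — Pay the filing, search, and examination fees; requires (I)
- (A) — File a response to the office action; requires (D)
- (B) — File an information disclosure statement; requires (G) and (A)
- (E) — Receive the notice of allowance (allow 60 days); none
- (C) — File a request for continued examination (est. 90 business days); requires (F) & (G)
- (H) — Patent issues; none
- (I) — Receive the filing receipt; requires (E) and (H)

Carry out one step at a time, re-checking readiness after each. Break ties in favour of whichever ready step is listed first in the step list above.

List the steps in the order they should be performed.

Nothing is required for (E) and (H). (E) is listed earlier → (E) first.
(D) now also ready, so the ready set is {(D), (H)}; (D) is listed earlier → (D).
(A) and (H) are both available; (A) is listed earlier → (A).
(H) is the only step now ready → (H).
That leaves (I) as the only ready step → (I).
(F) and (G) are both available; (F) is listed earlier → (F).
Next only (G) has its prerequisites met → (G).
(B) and (C) are both available; (B) is listed earlier → (B).
(C) needed (F) and (G), now all done → (C).

(E), (D), (A), (H), (I), (F), (G), (B), (C)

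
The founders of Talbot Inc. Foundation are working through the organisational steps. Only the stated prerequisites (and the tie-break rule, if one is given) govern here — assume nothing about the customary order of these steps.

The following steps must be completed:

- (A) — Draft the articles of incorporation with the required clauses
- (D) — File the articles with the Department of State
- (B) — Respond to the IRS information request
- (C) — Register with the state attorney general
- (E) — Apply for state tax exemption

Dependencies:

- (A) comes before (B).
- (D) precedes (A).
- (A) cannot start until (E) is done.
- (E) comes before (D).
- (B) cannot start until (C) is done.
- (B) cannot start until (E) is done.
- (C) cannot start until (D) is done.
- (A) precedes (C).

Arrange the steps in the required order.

(E) → (D) → (A) → (C) → (B)

(E) is the only step with nothing outstanding, so it goes first.
(D) needed (E), now all done → (D).
(A) is the only step now ready → (A).
(C) needed (A) and (D), now all done → (C).
(B) needed (A), (C) and (E), now all done → (B).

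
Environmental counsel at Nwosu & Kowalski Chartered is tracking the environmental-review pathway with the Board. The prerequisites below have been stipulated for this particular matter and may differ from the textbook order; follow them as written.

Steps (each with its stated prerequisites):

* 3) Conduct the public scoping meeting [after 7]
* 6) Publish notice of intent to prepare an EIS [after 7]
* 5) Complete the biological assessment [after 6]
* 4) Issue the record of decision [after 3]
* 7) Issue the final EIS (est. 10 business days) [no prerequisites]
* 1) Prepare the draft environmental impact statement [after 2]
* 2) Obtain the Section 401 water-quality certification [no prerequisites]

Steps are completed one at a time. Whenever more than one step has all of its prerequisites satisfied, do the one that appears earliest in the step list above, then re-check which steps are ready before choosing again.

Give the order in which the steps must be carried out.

7 → 3 → 6 → 5 → 4 → 2 → 1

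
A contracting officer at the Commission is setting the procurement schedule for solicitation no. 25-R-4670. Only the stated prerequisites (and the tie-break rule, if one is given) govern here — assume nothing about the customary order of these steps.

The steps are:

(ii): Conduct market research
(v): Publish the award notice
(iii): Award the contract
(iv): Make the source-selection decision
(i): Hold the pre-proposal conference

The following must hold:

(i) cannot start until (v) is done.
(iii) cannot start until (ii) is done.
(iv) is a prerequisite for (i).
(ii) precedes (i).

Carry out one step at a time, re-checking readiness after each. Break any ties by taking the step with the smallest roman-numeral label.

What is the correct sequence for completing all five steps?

Nothing is required for (ii), (iv) and (v). (ii) has the earlier label → (ii) first.
(iii) now also ready, so the ready set is {(iii), (iv), (v)}; (iii) has the earlier label → (iii).
Ready: (iv) and (v). (iv) has the earlier label → (iv).
That leaves (v) as the only ready step → (v).
Next only (i) has its prerequisites met → (i).

(ii), (iii), (iv), (v), (i)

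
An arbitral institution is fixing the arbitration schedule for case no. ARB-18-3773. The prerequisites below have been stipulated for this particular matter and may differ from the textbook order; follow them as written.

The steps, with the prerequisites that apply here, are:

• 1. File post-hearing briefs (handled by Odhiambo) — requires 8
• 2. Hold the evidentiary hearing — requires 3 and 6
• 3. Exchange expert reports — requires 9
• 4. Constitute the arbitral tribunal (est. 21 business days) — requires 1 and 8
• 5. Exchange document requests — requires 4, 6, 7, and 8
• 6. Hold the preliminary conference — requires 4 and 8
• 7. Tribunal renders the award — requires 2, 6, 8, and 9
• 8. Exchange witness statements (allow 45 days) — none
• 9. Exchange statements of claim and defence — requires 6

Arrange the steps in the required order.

Only 8 has no prerequisites, so it is first.
1 needed 8, now all done → 1.
4 is the only step now ready → 4.
6 is the only step now ready → 6.
That leaves 9 as the only ready step → 9.
3 needed 9, now all done → 3.
2 needed 3 and 6, now all done → 2.
That leaves 7 as the only ready step → 7.
Next only 5 has its prerequisites met → 5.

8, 1, 4, 6, 9, 3, 2, 7, 5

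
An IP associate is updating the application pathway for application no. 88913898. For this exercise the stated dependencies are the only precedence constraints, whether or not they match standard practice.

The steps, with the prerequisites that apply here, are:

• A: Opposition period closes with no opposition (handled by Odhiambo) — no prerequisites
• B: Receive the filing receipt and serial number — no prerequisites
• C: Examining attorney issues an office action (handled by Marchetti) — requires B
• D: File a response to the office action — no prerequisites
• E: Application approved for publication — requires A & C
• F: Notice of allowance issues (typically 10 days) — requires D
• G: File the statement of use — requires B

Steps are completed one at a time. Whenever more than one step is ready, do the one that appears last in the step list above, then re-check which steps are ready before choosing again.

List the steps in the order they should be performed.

D F B G C A E

Nothing is required for D, B and A. D is listed later → D first.
F now also ready, so the ready set is {F, B, A}; F is listed later → F.
Ready: B and A. B is listed later → B.
Now G, C and A have their prerequisites met. G is listed later, so G next.
C and A are both available; C is listed later → C.
Next only A has its prerequisites met → A.
Next only E has its prerequisites met → E.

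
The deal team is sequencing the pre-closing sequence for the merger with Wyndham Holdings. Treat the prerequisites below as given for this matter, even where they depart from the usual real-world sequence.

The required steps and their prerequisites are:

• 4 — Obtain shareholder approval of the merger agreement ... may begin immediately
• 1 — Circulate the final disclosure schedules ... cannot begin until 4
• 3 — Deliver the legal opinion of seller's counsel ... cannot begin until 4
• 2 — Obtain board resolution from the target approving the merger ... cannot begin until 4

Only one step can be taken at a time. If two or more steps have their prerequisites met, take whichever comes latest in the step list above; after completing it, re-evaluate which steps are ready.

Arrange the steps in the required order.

4, 2, 3, 1

4 has no prerequisites → 4 first.
Ready: 2, 3 and 1. 2 is listed later → 2.
Now 3 and 1 have their prerequisites met. 3 is listed later, so 3 next.
Next only 1 has its prerequisites met → 1.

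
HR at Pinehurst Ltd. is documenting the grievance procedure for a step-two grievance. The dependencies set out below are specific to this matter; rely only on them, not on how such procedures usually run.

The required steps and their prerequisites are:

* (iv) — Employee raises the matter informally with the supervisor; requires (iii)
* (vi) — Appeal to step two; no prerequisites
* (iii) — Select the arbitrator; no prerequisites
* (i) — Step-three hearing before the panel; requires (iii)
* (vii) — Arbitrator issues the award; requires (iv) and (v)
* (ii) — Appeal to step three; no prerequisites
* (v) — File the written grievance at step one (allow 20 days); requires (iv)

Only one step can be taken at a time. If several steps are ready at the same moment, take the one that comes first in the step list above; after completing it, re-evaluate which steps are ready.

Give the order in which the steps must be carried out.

Nothing is required for (vi), (iii) and (ii). (vi) is listed earlier → (vi) first.
Ready: (iii) and (ii). (iii) is listed earlier → (iii).
(iv) and (i) now also ready, so the ready set is {(iv), (i), (ii)}; (iv) is listed earlier → (iv).
Now (i), (ii) and (v) have their prerequisites met. (i) is listed earlier, so (i) next.
Ready: (ii) and (v). (ii) is listed earlier → (ii).
(v) is the only step now ready → (v).
That leaves (vii) as the only ready step → (vii).

(vi) (iii) (iv) (i) (ii) (v) (vii)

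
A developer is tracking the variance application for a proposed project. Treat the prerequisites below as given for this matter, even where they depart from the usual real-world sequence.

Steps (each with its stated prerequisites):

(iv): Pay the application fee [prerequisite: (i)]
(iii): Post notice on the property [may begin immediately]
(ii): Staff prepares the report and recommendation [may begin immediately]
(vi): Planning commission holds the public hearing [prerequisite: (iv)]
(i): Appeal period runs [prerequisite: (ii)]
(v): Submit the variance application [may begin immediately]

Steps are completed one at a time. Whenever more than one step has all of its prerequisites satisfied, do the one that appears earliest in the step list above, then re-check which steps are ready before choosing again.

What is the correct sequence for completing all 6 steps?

(iii), (ii), (i), (iv), (vi), (v)

Nothing is required for (iii), (ii) and (v). (iii) is listed earlier → (iii) first.
Now (ii) and (v) have their prerequisites met. (ii) is listed earlier, so (ii) next.
Now (i) and (v) have their prerequisites met. (i) is listed earlier, so (i) next.
Now (iv) and (v) have their prerequisites met. (iv) is listed earlier, so (iv) next.
Now (vi) and (v) have their prerequisites met. (vi) is listed earlier, so (vi) next.
(v) is the only step now ready → (v).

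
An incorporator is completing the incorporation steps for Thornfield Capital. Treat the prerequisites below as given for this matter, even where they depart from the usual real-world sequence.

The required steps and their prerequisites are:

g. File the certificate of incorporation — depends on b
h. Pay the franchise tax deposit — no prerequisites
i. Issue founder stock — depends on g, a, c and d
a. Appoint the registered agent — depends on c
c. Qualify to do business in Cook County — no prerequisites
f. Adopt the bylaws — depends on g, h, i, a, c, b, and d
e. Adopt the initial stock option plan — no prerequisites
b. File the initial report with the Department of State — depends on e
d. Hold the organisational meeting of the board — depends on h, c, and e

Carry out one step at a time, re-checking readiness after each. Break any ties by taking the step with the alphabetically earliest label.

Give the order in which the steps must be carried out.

c, a, e, b, g, h, d, i, f

Nothing is required for c, e and h. c has the earlier label → c first.
a now also ready, so the ready set is {a, e, h}; a has the earlier label → a.
Now e and h have their prerequisites met. e has the earlier label, so e next.
Now b and h have their prerequisites met. b has the earlier label, so b next.
g now also ready, so the ready set is {g, h}; g has the earlier label → g.
Next only h has its prerequisites met → h.
Next only d has its prerequisites met → d.
That leaves i as the only ready step → i.
f needed a, b, c, d, g, h and i, now all done → f.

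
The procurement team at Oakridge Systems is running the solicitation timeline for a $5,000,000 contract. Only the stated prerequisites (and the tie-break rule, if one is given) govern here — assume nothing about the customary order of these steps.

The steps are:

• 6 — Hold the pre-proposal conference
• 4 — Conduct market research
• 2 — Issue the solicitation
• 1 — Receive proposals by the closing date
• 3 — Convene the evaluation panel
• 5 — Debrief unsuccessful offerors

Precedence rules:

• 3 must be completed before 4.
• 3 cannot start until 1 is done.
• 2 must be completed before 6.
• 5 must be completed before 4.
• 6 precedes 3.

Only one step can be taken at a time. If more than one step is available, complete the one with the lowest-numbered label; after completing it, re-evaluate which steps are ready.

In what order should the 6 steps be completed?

1, 2, 5, 6, 3, 4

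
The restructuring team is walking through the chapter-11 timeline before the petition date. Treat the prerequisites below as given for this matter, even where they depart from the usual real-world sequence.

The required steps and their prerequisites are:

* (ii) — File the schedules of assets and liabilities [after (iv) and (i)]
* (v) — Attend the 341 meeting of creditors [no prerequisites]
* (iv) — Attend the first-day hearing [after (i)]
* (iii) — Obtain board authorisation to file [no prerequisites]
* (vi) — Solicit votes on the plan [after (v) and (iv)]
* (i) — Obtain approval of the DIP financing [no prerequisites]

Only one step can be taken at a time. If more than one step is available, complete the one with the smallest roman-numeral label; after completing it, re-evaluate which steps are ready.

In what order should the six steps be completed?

(i) → (iii) → (iv) → (ii) → (v) → (vi)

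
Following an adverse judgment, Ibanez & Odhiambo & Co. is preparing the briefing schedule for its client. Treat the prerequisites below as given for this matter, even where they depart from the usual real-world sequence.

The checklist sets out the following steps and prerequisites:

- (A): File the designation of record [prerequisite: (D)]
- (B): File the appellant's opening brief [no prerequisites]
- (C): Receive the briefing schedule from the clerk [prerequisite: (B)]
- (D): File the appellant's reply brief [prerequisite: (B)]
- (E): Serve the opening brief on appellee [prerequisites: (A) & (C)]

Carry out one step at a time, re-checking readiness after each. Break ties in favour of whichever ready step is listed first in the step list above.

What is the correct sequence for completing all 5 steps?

(B) → (C) → (D) → (A) → (E)

(B) is the only step with nothing outstanding, so it goes first.
Now (C) and (D) have their prerequisites met. (C) is listed earlier, so (C) next.
(D) is the only step now ready → (D).
(A) is the only step now ready → (A).
(E) is the only step now ready → (E).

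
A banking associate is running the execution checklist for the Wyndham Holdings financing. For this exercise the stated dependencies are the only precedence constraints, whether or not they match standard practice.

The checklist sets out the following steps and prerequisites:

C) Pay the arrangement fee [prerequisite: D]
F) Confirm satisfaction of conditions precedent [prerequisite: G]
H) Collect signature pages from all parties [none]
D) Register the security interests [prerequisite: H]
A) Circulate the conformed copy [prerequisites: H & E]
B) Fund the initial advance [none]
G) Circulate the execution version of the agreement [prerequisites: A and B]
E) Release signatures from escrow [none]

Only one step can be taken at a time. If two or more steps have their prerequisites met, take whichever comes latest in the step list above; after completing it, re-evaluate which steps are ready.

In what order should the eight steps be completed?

E, B and H have no prerequisites; E is listed later, so E is first.
Ready: B and H. B is listed later → B.
H is the only step now ready → H.
A and D are both available; A is listed later → A.
Now G and D have their prerequisites met. G is listed later, so G next.
F now also ready, so the ready set is {D, F}; D is listed later → D.
Ready: F and C. F is listed later → F.
That leaves C as the only ready step → C.

E, B, H, A, G, D, F, C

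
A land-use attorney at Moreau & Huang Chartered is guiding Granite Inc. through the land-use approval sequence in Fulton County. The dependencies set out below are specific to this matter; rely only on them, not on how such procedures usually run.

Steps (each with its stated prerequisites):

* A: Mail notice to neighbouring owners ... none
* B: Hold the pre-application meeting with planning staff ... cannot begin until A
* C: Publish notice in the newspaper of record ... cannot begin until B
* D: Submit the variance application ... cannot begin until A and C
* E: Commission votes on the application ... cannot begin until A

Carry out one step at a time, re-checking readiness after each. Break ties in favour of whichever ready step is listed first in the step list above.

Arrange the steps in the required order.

A → B → C → D → E

A has no prerequisites → A first.
B and E are both available; B is listed earlier → B.
C now also ready, so the ready set is {C, E}; C is listed earlier → C.
D now also ready, so the ready set is {D, E}; D is listed earlier → D.
That leaves E as the only ready step → E.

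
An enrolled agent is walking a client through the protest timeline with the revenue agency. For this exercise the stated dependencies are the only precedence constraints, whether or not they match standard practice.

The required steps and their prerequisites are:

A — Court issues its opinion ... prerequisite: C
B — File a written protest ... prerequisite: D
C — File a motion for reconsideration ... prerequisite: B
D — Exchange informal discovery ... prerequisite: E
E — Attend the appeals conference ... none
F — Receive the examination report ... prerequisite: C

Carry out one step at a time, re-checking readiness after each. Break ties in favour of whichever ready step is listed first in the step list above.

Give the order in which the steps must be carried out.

E is the only step with nothing outstanding, so it goes first.
That leaves D as the only ready step → D.
B needed D, now all done → B.
C is the only step now ready → C.
Now A and F have their prerequisites met. A is listed earlier, so A next.
That leaves F as the only ready step → F.

E D B C A F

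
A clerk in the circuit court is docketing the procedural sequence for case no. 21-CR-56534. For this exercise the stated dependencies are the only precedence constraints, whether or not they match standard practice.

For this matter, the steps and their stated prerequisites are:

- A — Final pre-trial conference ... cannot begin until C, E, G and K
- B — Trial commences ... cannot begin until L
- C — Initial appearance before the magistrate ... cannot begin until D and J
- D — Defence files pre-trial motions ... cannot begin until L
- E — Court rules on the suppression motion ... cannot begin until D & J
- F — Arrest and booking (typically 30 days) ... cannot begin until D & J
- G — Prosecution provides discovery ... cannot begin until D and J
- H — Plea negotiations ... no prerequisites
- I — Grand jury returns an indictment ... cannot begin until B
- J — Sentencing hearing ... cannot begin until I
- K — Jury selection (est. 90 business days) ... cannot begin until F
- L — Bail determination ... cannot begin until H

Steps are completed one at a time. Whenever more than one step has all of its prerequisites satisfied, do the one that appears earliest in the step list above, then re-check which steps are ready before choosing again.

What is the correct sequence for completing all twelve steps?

Only H has no prerequisites, so it is first.
L needed H, now all done → L.
B and D are both available; B is listed earlier → B.
Now D and I have their prerequisites met. D is listed earlier, so D next.
I needed B, now all done → I.
J needed I, now all done → J.
Ready: C, E, F and G. C is listed earlier → C.
Now E, F and G have their prerequisites met. E is listed earlier, so E next.
F and G are both available; F is listed earlier → F.
K now also ready, so the ready set is {G, K}; G is listed earlier → G.
K needed F, now all done → K.
Next only A has its prerequisites met → A.

H, L, B, D, I, J, C, E, F, G, K, A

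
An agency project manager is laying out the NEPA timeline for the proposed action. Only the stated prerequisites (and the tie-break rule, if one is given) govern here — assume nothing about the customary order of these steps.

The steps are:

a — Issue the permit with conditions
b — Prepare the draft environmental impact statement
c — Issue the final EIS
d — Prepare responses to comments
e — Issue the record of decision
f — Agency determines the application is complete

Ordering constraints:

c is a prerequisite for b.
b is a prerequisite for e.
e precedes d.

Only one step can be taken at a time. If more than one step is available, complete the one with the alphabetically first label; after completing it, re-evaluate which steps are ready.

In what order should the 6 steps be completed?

a, c, b, e, d, f

a, c and f have no prerequisites; a has the earlier label, so a is first.
Ready: c and f. c has the earlier label → c.
b now also ready, so the ready set is {b, f}; b has the earlier label → b.
Now e and f have their prerequisites met. e has the earlier label, so e next.
Ready: d and f. d has the earlier label → d.
Next only f has its prerequisites met → f.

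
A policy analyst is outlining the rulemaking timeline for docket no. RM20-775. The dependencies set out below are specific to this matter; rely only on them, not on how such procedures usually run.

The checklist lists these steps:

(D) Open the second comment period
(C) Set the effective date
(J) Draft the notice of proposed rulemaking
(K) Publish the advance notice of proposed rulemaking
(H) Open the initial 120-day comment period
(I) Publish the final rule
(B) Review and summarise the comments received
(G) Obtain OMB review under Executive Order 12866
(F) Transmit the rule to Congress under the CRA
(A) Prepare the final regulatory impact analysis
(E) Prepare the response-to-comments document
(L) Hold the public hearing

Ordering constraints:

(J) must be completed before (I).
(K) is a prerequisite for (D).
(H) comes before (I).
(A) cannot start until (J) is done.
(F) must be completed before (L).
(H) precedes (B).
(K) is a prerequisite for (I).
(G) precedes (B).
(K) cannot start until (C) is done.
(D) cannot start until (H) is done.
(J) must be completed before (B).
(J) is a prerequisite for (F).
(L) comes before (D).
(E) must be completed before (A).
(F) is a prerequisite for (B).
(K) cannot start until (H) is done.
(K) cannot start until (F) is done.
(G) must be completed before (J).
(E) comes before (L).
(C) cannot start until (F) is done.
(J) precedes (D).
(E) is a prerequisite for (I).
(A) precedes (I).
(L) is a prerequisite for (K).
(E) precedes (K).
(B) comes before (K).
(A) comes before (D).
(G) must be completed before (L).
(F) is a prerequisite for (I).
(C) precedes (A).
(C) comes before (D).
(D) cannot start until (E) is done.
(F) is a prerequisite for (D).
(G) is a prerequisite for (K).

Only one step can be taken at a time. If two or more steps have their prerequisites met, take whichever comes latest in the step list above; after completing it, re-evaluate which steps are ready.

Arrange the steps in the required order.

(E), (G) and (H) have no prerequisites; (E) is listed later, so (E) is first.
Now (G) and (H) have their prerequisites met. (G) is listed later, so (G) next.
Ready: (H) and (J). (H) is listed later → (H).
(J) needed (G), now all done → (J).
Next only (F) has its prerequisites met → (F).
Ready: (L), (B) and (C). (L) is listed later → (L).
Now (B) and (C) have their prerequisites met. (B) is listed later, so (B) next.
(C) needed (F), now all done → (C).
Now (A) and (K) have their prerequisites met. (A) is listed later, so (A) next.
(K) needed (L), (E), (F), (G), (B), (H) and (C), now all done → (K).
Now (I) and (D) have their prerequisites met. (I) is listed later, so (I) next.
Next only (D) has its prerequisites met → (D).

(E) (G) (H) (J) (F) (L) (B) (C) (A) (K) (I) (D)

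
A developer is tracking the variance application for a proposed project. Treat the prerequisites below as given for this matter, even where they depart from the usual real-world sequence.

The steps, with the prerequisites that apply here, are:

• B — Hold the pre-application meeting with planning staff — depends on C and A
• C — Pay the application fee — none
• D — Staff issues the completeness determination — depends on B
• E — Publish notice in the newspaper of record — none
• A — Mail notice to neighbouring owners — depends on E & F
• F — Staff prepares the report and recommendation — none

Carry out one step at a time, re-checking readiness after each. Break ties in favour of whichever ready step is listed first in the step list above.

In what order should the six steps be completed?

C, E and F have no prerequisites; C is listed earlier, so C is first.
E and F are both available; E is listed earlier → E.
F is the only step now ready → F.
A is the only step now ready → A.
B is the only step now ready → B.
D is the only step now ready → D.

C, E, F, A, B, D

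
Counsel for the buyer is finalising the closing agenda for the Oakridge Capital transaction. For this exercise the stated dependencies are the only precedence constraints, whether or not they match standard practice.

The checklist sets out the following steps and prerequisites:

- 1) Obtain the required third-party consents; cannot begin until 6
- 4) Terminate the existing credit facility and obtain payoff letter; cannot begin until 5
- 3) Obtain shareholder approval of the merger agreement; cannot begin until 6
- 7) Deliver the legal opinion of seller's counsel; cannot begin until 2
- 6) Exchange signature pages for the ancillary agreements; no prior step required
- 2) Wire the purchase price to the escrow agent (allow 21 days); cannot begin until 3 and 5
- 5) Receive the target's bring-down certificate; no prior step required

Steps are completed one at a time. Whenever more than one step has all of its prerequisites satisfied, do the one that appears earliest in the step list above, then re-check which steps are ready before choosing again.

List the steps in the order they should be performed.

6, 1, 3, 5, 4, 2, 7

Nothing is required for 6 and 5. 6 is listed earlier → 6 first.
1 and 3 now also ready, so the ready set is {1, 3, 5}; 1 is listed earlier → 1.
3 and 5 are both available; 3 is listed earlier → 3.
Next only 5 has its prerequisites met → 5.
4 and 2 are both available; 4 is listed earlier → 4.
That leaves 2 as the only ready step → 2.
7 needed 2, now all done → 7.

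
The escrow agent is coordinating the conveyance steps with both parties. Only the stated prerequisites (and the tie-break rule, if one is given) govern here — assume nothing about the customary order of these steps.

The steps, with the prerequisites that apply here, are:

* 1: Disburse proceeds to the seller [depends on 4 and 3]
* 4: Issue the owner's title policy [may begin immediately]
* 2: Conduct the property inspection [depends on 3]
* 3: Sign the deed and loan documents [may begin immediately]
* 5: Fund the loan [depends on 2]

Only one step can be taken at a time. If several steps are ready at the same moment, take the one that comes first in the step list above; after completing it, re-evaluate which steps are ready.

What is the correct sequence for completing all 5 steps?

Nothing is required for 4 and 3. 4 is listed earlier → 4 first.
That leaves 3 as the only ready step → 3.
Ready: 1 and 2. 1 is listed earlier → 1.
2 needed 3, now all done → 2.
Next only 5 has its prerequisites met → 5.

4, 3, 1, 2, 5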